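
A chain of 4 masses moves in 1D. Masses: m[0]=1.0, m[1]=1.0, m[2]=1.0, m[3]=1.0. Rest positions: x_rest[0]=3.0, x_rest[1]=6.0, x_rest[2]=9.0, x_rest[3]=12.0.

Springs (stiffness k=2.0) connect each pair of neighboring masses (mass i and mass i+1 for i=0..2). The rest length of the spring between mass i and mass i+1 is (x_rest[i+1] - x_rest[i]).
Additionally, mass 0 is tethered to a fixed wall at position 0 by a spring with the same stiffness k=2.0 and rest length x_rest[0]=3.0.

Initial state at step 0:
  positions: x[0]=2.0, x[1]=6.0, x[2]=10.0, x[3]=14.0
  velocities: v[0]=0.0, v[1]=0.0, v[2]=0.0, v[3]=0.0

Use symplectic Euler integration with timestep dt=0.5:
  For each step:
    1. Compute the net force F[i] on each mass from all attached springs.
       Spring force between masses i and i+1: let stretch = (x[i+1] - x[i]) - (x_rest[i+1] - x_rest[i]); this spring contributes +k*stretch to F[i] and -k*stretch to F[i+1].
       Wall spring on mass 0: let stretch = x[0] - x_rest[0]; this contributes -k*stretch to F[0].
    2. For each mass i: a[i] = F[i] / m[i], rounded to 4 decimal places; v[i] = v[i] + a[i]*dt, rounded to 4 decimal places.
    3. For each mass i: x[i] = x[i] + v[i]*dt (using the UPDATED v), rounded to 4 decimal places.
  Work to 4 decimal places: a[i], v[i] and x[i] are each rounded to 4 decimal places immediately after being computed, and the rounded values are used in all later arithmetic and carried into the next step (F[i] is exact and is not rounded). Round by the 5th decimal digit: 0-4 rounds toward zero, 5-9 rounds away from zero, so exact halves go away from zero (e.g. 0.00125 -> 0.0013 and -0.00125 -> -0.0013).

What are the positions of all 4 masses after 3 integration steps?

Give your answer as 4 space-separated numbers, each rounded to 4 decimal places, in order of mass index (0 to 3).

Answer: 4.2500 7.3750 9.3750 12.0000

Derivation:
Step 0: x=[2.0000 6.0000 10.0000 14.0000] v=[0.0000 0.0000 0.0000 0.0000]
Step 1: x=[3.0000 6.0000 10.0000 13.5000] v=[2.0000 0.0000 0.0000 -1.0000]
Step 2: x=[4.0000 6.5000 9.7500 12.7500] v=[2.0000 1.0000 -0.5000 -1.5000]
Step 3: x=[4.2500 7.3750 9.3750 12.0000] v=[0.5000 1.7500 -0.7500 -1.5000]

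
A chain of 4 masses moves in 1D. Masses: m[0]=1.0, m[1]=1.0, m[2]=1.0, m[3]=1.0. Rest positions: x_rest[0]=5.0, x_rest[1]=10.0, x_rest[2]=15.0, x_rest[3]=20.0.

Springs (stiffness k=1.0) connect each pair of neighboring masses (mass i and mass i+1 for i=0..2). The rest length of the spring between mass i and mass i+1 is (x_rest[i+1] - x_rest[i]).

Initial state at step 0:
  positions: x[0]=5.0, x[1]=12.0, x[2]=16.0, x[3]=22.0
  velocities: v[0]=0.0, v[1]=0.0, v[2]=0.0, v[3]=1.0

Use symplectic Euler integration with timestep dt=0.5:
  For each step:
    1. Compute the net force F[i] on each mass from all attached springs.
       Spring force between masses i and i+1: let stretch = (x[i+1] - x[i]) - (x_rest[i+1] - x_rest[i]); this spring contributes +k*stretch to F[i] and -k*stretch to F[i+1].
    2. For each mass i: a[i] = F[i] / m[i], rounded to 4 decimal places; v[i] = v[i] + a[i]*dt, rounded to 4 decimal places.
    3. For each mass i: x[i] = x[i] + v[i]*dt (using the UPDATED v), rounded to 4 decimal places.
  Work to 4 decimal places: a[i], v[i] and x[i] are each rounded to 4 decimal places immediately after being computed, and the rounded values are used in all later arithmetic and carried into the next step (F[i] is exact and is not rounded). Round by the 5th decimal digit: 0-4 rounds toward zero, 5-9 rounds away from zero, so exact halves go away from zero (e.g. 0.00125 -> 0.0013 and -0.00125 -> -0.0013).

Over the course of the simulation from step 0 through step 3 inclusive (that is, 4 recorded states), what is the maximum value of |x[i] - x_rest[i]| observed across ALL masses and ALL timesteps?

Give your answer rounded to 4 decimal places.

Answer: 2.3594

Derivation:
Step 0: x=[5.0000 12.0000 16.0000 22.0000] v=[0.0000 0.0000 0.0000 1.0000]
Step 1: x=[5.5000 11.2500 16.5000 22.2500] v=[1.0000 -1.5000 1.0000 0.5000]
Step 2: x=[6.1875 10.3750 17.1250 22.3125] v=[1.3750 -1.7500 1.2500 0.1250]
Step 3: x=[6.6719 10.1406 17.3594 22.3282] v=[0.9688 -0.4688 0.4688 0.0313]
Max displacement = 2.3594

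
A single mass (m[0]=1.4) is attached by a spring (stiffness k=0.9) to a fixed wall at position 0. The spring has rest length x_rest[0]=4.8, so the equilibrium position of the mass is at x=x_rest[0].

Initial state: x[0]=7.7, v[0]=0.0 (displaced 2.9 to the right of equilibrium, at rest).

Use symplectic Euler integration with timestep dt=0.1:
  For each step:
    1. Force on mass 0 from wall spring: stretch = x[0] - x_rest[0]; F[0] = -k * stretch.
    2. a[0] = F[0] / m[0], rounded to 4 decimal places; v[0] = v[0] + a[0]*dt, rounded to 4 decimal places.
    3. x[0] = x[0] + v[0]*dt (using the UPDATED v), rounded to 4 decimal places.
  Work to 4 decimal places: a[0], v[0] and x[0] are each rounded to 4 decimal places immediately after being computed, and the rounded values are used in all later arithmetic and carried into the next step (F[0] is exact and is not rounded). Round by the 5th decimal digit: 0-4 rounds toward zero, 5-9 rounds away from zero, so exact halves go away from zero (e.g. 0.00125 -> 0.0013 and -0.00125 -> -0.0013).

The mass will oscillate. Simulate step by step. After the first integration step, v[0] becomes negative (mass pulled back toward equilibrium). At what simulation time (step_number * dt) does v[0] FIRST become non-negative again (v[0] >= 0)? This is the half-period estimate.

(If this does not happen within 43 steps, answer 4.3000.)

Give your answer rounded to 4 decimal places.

Step 0: x=[7.7000] v=[0.0000]
Step 1: x=[7.6814] v=[-0.1864]
Step 2: x=[7.6442] v=[-0.3716]
Step 3: x=[7.5888] v=[-0.5544]
Step 4: x=[7.5154] v=[-0.7337]
Step 5: x=[7.4246] v=[-0.9083]
Step 6: x=[7.3169] v=[-1.0770]
Step 7: x=[7.1930] v=[-1.2388]
Step 8: x=[7.0537] v=[-1.3926]
Step 9: x=[6.9000] v=[-1.5375]
Step 10: x=[6.7328] v=[-1.6725]
Step 11: x=[6.5531] v=[-1.7968]
Step 12: x=[6.3622] v=[-1.9095]
Step 13: x=[6.1612] v=[-2.0099]
Step 14: x=[5.9515] v=[-2.0974]
Step 15: x=[5.7344] v=[-2.1714]
Step 16: x=[5.5113] v=[-2.2315]
Step 17: x=[5.2836] v=[-2.2772]
Step 18: x=[5.0528] v=[-2.3083]
Step 19: x=[4.8203] v=[-2.3246]
Step 20: x=[4.5877] v=[-2.3259]
Step 21: x=[4.3565] v=[-2.3123]
Step 22: x=[4.1281] v=[-2.2838]
Step 23: x=[3.9040] v=[-2.2406]
Step 24: x=[3.6857] v=[-2.1830]
Step 25: x=[3.4746] v=[-2.1114]
Step 26: x=[3.2720] v=[-2.0262]
Step 27: x=[3.0792] v=[-1.9280]
Step 28: x=[2.8975] v=[-1.8174]
Step 29: x=[2.7280] v=[-1.6951]
Step 30: x=[2.5718] v=[-1.5619]
Step 31: x=[2.4299] v=[-1.4187]
Step 32: x=[2.3033] v=[-1.2663]
Step 33: x=[2.1927] v=[-1.1058]
Step 34: x=[2.0989] v=[-0.9382]
Step 35: x=[2.0224] v=[-0.7646]
Step 36: x=[1.9638] v=[-0.5860]
Step 37: x=[1.9234] v=[-0.4037]
Step 38: x=[1.9015] v=[-0.2188]
Step 39: x=[1.8983] v=[-0.0325]
Step 40: x=[1.9137] v=[0.1540]
First v>=0 after going negative at step 40, time=4.0000

Answer: 4.0000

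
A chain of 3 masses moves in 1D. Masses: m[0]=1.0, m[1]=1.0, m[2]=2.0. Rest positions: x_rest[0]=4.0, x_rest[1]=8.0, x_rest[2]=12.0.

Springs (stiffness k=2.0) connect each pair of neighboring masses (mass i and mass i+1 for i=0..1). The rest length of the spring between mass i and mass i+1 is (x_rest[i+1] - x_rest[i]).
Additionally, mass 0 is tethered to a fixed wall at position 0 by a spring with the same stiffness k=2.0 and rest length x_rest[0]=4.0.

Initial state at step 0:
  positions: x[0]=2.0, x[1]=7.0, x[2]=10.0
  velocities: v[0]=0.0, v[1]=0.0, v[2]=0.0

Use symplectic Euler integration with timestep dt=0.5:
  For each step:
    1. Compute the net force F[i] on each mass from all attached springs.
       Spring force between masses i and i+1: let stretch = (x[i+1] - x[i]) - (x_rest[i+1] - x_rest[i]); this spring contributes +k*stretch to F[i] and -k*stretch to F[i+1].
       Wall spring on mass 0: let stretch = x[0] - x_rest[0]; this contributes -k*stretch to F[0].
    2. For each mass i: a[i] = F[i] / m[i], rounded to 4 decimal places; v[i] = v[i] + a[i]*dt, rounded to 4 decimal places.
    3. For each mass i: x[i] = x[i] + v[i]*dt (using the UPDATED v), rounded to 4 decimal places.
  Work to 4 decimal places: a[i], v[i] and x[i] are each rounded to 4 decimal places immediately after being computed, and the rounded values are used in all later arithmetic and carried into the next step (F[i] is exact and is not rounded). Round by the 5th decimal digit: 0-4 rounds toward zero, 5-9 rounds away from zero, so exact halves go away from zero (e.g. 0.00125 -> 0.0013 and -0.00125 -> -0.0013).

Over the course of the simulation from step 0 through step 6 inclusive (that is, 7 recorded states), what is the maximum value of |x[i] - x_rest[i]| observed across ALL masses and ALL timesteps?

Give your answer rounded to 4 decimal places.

Step 0: x=[2.0000 7.0000 10.0000] v=[0.0000 0.0000 0.0000]
Step 1: x=[3.5000 6.0000 10.2500] v=[3.0000 -2.0000 0.5000]
Step 2: x=[4.5000 5.8750 10.4375] v=[2.0000 -0.2500 0.3750]
Step 3: x=[3.9375 7.3438 10.4844] v=[-1.1250 2.9375 0.0938]
Step 4: x=[3.1094 8.6797 10.7462] v=[-1.6562 2.6718 0.5235]
Step 5: x=[3.5118 8.2637 11.4914] v=[0.8047 -0.8320 1.4903]
Step 6: x=[4.5342 7.0856 12.4297] v=[2.0448 -2.3562 1.8765]
Max displacement = 2.1250

Answer: 2.1250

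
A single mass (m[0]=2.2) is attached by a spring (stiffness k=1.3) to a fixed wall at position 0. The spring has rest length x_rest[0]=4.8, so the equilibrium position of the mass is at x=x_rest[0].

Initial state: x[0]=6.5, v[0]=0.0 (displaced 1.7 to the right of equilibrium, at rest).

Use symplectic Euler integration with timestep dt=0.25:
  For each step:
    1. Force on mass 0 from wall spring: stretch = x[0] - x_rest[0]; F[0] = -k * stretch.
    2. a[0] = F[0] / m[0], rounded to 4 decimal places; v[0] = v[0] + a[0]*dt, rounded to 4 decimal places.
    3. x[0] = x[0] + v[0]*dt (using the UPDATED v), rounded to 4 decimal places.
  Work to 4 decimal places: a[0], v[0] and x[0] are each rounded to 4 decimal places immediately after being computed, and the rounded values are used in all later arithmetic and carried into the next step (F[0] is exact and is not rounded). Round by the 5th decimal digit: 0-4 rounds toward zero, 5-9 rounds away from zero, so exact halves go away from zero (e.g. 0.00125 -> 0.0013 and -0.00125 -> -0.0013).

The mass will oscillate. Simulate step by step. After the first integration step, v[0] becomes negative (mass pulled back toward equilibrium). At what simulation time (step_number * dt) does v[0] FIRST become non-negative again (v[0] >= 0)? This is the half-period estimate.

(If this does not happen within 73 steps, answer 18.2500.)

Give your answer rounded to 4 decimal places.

Answer: 4.2500

Derivation:
Step 0: x=[6.5000] v=[0.0000]
Step 1: x=[6.4372] v=[-0.2511]
Step 2: x=[6.3140] v=[-0.4930]
Step 3: x=[6.1348] v=[-0.7167]
Step 4: x=[5.9063] v=[-0.9139]
Step 5: x=[5.6370] v=[-1.0773]
Step 6: x=[5.3368] v=[-1.2010]
Step 7: x=[5.0167] v=[-1.2803]
Step 8: x=[4.6886] v=[-1.3123]
Step 9: x=[4.3646] v=[-1.2959]
Step 10: x=[4.0567] v=[-1.2316]
Step 11: x=[3.7763] v=[-1.1218]
Step 12: x=[3.5337] v=[-0.9706]
Step 13: x=[3.3378] v=[-0.7835]
Step 14: x=[3.1959] v=[-0.5675]
Step 15: x=[3.1133] v=[-0.3305]
Step 16: x=[3.0930] v=[-0.0813]
Step 17: x=[3.1357] v=[0.1709]
First v>=0 after going negative at step 17, time=4.2500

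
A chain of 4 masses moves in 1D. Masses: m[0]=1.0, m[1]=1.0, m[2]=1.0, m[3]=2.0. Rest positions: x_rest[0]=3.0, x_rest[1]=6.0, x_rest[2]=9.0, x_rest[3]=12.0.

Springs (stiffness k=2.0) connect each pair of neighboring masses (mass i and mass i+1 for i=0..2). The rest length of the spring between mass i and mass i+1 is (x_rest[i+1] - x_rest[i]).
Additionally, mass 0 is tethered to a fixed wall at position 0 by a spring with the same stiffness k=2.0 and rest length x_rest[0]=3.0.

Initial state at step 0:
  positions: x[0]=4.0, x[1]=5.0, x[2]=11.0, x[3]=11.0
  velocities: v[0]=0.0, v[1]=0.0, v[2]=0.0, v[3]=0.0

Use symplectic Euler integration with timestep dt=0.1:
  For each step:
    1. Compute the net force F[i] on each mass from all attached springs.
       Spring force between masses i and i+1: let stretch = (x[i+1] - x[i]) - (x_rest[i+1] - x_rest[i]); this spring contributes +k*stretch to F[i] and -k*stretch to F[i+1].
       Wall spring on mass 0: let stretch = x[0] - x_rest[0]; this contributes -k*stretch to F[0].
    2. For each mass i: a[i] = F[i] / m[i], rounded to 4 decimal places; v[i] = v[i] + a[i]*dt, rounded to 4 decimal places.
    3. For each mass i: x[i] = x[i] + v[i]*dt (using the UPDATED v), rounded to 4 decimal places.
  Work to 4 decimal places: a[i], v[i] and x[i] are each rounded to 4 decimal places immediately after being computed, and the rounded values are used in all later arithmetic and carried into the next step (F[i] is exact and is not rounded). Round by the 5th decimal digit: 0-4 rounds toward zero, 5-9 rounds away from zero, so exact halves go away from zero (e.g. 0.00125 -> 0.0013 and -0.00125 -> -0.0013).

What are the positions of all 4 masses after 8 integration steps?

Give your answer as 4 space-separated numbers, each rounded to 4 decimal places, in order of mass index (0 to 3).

Answer: 2.6239 7.2355 8.0283 11.8034

Derivation:
Step 0: x=[4.0000 5.0000 11.0000 11.0000] v=[0.0000 0.0000 0.0000 0.0000]
Step 1: x=[3.9400 5.1000 10.8800 11.0300] v=[-0.6000 1.0000 -1.2000 0.3000]
Step 2: x=[3.8244 5.2924 10.6474 11.0885] v=[-1.1560 1.9240 -2.3260 0.5850]
Step 3: x=[3.6617 5.5625 10.3165 11.1726] v=[-1.6273 2.7014 -3.3088 0.8409]
Step 4: x=[3.4638 5.8897 9.9077 11.2781] v=[-1.9795 3.2720 -4.0884 1.0553]
Step 5: x=[3.2451 6.2487 9.4459 11.3999] v=[-2.1871 3.5904 -4.6179 1.2183]
Step 6: x=[3.0216 6.6116 8.9593 11.5322] v=[-2.2354 3.6291 -4.8665 1.3229]
Step 7: x=[2.8094 6.9497 8.4772 11.6688] v=[-2.1217 3.3806 -4.8215 1.3656]
Step 8: x=[2.6239 7.2355 8.0283 11.8034] v=[-1.8555 2.8580 -4.4887 1.3464]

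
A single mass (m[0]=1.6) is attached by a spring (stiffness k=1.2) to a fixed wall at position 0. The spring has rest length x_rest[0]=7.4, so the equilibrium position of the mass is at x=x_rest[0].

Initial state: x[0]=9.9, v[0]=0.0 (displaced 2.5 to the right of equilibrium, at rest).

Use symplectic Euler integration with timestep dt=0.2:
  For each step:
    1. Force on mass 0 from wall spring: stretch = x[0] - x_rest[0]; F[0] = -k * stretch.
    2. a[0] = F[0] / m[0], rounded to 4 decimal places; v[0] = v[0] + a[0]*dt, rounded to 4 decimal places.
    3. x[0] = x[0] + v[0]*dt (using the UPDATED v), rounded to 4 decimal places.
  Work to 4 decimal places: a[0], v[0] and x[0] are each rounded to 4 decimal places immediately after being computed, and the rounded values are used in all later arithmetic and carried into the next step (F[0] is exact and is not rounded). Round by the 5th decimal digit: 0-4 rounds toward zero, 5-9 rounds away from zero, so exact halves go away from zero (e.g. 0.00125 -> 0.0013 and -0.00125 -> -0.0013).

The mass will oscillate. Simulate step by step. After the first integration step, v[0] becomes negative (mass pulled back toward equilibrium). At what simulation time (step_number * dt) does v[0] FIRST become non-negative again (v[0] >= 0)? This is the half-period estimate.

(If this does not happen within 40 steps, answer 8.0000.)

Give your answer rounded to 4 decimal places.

Step 0: x=[9.9000] v=[0.0000]
Step 1: x=[9.8250] v=[-0.3750]
Step 2: x=[9.6772] v=[-0.7388]
Step 3: x=[9.4611] v=[-1.0804]
Step 4: x=[9.1832] v=[-1.3896]
Step 5: x=[8.8518] v=[-1.6571]
Step 6: x=[8.4768] v=[-1.8749]
Step 7: x=[8.0695] v=[-2.0364]
Step 8: x=[7.6421] v=[-2.1368]
Step 9: x=[7.2075] v=[-2.1731]
Step 10: x=[6.7787] v=[-2.1442]
Step 11: x=[6.3685] v=[-2.0510]
Step 12: x=[5.9892] v=[-1.8963]
Step 13: x=[5.6523] v=[-1.6847]
Step 14: x=[5.3678] v=[-1.4225]
Step 15: x=[5.1443] v=[-1.1177]
Step 16: x=[4.9884] v=[-0.7793]
Step 17: x=[4.9049] v=[-0.4176]
Step 18: x=[4.8962] v=[-0.0433]
Step 19: x=[4.9627] v=[0.3323]
First v>=0 after going negative at step 19, time=3.8000

Answer: 3.8000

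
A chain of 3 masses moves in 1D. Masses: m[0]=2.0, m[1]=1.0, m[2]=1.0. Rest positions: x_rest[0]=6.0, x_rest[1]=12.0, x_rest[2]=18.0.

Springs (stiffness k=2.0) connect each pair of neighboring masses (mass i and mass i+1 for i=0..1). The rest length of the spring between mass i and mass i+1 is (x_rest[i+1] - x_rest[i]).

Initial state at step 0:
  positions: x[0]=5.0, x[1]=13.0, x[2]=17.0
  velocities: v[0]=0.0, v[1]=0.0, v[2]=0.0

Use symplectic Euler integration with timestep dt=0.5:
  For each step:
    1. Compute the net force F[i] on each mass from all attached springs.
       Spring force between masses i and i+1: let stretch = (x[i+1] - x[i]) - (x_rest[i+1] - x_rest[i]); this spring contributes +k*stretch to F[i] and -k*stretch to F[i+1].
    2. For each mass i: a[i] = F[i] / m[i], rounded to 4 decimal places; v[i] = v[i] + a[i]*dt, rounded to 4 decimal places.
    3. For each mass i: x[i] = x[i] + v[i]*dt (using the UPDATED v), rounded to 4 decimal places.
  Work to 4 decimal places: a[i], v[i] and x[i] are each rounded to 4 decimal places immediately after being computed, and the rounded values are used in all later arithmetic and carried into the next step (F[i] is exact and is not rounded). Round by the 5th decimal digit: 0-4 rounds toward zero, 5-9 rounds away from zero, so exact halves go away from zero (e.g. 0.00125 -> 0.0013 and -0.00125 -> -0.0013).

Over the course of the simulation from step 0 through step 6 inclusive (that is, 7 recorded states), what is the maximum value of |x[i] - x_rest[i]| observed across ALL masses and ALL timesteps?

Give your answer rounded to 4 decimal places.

Answer: 2.2500

Derivation:
Step 0: x=[5.0000 13.0000 17.0000] v=[0.0000 0.0000 0.0000]
Step 1: x=[5.5000 11.0000 18.0000] v=[1.0000 -4.0000 2.0000]
Step 2: x=[5.8750 9.7500 18.5000] v=[0.7500 -2.5000 1.0000]
Step 3: x=[5.7188 10.9375 17.6250] v=[-0.3125 2.3750 -1.7500]
Step 4: x=[5.3672 12.8594 16.4063] v=[-0.7032 3.8438 -2.4375]
Step 5: x=[5.3887 12.8087 16.4141] v=[0.0429 -0.1015 0.0156]
Step 6: x=[5.7652 10.8507 17.6192] v=[0.7529 -3.9161 2.4102]
Max displacement = 2.2500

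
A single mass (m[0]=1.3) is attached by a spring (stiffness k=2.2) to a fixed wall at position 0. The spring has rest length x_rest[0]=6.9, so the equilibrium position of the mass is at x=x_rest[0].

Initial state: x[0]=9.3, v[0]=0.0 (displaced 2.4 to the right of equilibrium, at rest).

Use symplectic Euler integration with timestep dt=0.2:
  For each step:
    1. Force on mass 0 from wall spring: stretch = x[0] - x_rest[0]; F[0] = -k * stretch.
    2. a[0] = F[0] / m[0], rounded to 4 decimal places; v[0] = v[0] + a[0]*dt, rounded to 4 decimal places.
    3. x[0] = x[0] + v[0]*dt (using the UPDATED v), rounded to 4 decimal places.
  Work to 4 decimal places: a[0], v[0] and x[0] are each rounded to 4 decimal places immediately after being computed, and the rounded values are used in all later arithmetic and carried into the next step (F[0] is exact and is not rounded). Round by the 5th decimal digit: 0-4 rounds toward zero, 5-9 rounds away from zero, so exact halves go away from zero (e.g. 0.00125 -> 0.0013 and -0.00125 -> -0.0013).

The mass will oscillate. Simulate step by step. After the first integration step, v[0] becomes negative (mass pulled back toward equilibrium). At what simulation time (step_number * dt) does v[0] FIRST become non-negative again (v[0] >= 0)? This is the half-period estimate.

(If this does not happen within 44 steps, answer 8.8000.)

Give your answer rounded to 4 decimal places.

Answer: 2.6000

Derivation:
Step 0: x=[9.3000] v=[0.0000]
Step 1: x=[9.1375] v=[-0.8123]
Step 2: x=[8.8236] v=[-1.5696]
Step 3: x=[8.3795] v=[-2.2207]
Step 4: x=[7.8352] v=[-2.7215]
Step 5: x=[7.2276] v=[-3.0380]
Step 6: x=[6.5978] v=[-3.1489]
Step 7: x=[5.9885] v=[-3.0466]
Step 8: x=[5.4409] v=[-2.7381]
Step 9: x=[4.9920] v=[-2.2443]
Step 10: x=[4.6723] v=[-1.5985]
Step 11: x=[4.5034] v=[-0.8445]
Step 12: x=[4.4967] v=[-0.0333]
Step 13: x=[4.6527] v=[0.7801]
First v>=0 after going negative at step 13, time=2.6000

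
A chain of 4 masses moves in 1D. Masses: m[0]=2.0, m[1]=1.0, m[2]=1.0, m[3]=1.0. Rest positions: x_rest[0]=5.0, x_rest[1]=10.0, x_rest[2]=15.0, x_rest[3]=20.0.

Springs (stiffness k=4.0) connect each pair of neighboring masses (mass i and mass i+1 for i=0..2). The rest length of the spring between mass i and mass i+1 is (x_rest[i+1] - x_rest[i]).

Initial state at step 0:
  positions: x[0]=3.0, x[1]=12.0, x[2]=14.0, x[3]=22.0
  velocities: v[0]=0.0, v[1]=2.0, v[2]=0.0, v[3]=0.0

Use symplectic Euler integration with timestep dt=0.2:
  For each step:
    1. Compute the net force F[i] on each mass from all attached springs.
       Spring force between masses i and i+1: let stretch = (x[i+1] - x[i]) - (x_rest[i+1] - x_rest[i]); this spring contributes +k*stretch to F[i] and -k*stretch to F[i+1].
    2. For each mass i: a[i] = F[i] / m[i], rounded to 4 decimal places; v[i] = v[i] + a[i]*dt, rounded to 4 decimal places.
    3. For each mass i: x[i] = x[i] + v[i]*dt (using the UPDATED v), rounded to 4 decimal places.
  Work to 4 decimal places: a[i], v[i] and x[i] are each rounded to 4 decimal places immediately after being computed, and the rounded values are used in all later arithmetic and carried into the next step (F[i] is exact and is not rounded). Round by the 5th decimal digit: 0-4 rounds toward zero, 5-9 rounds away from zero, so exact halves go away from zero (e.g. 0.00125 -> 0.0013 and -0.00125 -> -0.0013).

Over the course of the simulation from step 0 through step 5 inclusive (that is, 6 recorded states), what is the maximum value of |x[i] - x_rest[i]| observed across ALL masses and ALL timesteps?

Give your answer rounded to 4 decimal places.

Step 0: x=[3.0000 12.0000 14.0000 22.0000] v=[0.0000 2.0000 0.0000 0.0000]
Step 1: x=[3.3200 11.2800 14.9600 21.5200] v=[1.6000 -3.6000 4.8000 -2.4000]
Step 2: x=[3.8768 9.8752 16.3808 20.7904] v=[2.7840 -7.0240 7.1040 -3.6480]
Step 3: x=[4.5135 8.5516 17.4662 20.1553] v=[3.1834 -6.6182 5.4272 -3.1757]
Step 4: x=[5.0732 8.0082 17.5556 19.8899] v=[2.7986 -2.7170 0.4468 -1.3270]
Step 5: x=[5.4677 8.5228 16.4909 20.0510] v=[1.9726 2.5729 -5.3237 0.8056]
Max displacement = 2.5556

Answer: 2.5556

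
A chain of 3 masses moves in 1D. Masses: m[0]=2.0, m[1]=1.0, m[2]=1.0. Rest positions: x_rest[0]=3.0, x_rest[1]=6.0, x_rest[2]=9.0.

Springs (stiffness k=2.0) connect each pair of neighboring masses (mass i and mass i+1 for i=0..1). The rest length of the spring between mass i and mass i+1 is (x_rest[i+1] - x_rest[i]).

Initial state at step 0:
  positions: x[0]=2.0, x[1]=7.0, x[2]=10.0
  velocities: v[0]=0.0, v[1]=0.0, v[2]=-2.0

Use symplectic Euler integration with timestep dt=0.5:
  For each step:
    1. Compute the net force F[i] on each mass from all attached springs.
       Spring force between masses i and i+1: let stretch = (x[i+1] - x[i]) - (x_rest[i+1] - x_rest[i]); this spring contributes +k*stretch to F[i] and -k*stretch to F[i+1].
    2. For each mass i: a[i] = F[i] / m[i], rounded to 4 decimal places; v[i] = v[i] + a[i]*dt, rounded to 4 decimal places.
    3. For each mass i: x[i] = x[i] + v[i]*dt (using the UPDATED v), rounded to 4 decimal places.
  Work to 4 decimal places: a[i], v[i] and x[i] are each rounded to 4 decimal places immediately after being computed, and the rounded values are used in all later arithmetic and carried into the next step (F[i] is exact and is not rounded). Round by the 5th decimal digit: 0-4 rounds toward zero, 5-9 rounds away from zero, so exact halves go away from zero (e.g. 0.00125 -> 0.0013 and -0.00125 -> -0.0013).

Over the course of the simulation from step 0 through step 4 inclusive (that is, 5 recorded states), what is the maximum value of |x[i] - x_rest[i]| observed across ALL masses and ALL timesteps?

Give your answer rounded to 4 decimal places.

Answer: 3.0312

Derivation:
Step 0: x=[2.0000 7.0000 10.0000] v=[0.0000 0.0000 -2.0000]
Step 1: x=[2.5000 6.0000 9.0000] v=[1.0000 -2.0000 -2.0000]
Step 2: x=[3.1250 4.7500 8.0000] v=[1.2500 -2.5000 -2.0000]
Step 3: x=[3.4063 4.3125 6.8750] v=[0.5625 -0.8750 -2.2500]
Step 4: x=[3.1641 4.7032 5.9688] v=[-0.4844 0.7813 -1.8125]
Max displacement = 3.0312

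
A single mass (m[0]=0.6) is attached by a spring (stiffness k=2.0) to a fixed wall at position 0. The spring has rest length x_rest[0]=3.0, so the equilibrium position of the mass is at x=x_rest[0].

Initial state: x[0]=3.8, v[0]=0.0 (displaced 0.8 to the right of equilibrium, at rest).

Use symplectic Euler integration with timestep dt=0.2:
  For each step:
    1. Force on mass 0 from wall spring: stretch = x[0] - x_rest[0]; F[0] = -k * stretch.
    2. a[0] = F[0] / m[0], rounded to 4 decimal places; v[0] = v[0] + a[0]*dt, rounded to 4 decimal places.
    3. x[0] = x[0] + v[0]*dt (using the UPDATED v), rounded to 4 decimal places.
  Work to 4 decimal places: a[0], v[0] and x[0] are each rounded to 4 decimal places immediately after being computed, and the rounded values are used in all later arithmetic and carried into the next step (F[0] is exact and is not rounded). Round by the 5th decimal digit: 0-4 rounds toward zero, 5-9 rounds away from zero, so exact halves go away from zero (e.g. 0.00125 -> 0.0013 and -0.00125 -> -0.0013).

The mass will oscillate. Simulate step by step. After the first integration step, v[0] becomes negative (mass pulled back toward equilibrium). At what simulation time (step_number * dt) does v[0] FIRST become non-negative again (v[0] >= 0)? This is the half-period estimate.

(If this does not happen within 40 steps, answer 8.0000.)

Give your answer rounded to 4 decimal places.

Step 0: x=[3.8000] v=[0.0000]
Step 1: x=[3.6933] v=[-0.5333]
Step 2: x=[3.4942] v=[-0.9955]
Step 3: x=[3.2292] v=[-1.3250]
Step 4: x=[2.9336] v=[-1.4778]
Step 5: x=[2.6469] v=[-1.4335]
Step 6: x=[2.4073] v=[-1.1981]
Step 7: x=[2.2467] v=[-0.8030]
Step 8: x=[2.1865] v=[-0.3008]
Step 9: x=[2.2348] v=[0.2415]
First v>=0 after going negative at step 9, time=1.8000

Answer: 1.8000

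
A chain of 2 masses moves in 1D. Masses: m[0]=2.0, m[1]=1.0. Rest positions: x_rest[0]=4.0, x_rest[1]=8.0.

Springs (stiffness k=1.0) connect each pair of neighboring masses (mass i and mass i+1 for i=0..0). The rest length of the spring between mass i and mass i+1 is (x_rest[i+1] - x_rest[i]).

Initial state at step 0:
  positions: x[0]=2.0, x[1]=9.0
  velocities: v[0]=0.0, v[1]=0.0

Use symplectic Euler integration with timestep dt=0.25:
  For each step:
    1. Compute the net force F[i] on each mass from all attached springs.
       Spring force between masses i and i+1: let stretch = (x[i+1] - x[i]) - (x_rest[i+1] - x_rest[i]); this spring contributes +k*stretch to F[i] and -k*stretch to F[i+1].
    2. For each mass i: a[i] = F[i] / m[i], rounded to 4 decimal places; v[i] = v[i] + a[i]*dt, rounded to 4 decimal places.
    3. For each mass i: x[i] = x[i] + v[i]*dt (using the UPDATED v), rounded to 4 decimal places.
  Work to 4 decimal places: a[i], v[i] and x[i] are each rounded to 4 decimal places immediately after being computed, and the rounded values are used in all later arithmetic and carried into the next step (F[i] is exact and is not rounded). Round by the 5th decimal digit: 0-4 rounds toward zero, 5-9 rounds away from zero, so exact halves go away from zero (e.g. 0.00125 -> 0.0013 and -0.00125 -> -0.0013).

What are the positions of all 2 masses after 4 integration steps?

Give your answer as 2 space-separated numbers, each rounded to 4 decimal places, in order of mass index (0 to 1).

Step 0: x=[2.0000 9.0000] v=[0.0000 0.0000]
Step 1: x=[2.0938 8.8125] v=[0.3750 -0.7500]
Step 2: x=[2.2725 8.4551] v=[0.7149 -1.4297]
Step 3: x=[2.5194 7.9613] v=[0.9877 -1.9754]
Step 4: x=[2.8114 7.3773] v=[1.1680 -2.3359]

Answer: 2.8114 7.3773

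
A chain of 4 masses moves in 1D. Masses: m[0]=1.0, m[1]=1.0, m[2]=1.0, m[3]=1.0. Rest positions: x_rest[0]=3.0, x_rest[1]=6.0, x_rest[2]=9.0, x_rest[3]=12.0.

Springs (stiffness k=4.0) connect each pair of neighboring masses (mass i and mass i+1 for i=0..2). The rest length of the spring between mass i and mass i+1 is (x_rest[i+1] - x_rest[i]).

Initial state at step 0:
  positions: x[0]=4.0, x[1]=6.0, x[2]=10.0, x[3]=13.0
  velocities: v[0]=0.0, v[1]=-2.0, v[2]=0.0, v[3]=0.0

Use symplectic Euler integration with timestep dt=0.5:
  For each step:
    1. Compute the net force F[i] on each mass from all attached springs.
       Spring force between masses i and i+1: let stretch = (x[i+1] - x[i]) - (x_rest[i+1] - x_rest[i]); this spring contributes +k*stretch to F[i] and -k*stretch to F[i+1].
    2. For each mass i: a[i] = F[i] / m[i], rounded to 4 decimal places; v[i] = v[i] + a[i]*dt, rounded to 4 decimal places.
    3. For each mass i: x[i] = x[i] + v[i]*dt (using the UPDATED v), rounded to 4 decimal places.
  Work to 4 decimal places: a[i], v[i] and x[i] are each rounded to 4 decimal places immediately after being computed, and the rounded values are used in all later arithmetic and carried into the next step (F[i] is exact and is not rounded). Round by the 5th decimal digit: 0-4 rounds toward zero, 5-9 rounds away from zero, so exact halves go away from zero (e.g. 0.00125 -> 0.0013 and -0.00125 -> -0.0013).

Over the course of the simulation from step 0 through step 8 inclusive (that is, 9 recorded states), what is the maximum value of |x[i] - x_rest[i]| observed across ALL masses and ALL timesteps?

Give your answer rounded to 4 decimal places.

Answer: 2.0000

Derivation:
Step 0: x=[4.0000 6.0000 10.0000 13.0000] v=[0.0000 -2.0000 0.0000 0.0000]
Step 1: x=[3.0000 7.0000 9.0000 13.0000] v=[-2.0000 2.0000 -2.0000 0.0000]
Step 2: x=[3.0000 6.0000 10.0000 12.0000] v=[0.0000 -2.0000 2.0000 -2.0000]
Step 3: x=[3.0000 6.0000 9.0000 12.0000] v=[0.0000 0.0000 -2.0000 0.0000]
Step 4: x=[3.0000 6.0000 8.0000 12.0000] v=[0.0000 0.0000 -2.0000 0.0000]
Step 5: x=[3.0000 5.0000 9.0000 11.0000] v=[0.0000 -2.0000 2.0000 -2.0000]
Step 6: x=[2.0000 6.0000 8.0000 11.0000] v=[-2.0000 2.0000 -2.0000 0.0000]
Step 7: x=[2.0000 5.0000 8.0000 11.0000] v=[0.0000 -2.0000 0.0000 0.0000]
Step 8: x=[2.0000 4.0000 8.0000 11.0000] v=[0.0000 -2.0000 0.0000 0.0000]
Max displacement = 2.0000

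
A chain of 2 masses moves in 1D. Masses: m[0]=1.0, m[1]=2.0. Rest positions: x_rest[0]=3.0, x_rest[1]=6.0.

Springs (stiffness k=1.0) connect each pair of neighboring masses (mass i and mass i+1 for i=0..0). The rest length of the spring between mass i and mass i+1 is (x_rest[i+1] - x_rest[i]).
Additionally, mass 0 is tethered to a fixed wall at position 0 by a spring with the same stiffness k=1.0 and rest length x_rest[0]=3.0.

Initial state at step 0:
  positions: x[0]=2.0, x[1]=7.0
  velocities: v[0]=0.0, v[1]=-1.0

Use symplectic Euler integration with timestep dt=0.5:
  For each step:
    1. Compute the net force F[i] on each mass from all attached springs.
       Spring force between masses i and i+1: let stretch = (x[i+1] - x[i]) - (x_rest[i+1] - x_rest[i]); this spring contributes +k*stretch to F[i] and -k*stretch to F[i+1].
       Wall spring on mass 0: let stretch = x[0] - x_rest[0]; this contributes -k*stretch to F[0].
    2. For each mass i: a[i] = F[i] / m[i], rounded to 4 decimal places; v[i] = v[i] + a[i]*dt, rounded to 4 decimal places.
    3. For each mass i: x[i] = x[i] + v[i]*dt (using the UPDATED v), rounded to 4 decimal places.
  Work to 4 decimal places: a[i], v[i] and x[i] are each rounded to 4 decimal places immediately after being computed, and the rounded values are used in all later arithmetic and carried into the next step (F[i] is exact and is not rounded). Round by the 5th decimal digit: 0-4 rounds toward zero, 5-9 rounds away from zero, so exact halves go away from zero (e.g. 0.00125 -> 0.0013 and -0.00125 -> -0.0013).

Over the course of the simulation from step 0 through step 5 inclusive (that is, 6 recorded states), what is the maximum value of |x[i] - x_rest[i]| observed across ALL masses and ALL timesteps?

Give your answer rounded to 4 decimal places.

Step 0: x=[2.0000 7.0000] v=[0.0000 -1.0000]
Step 1: x=[2.7500 6.2500] v=[1.5000 -1.5000]
Step 2: x=[3.6875 5.4375] v=[1.8750 -1.6250]
Step 3: x=[4.1407 4.7813] v=[0.9063 -1.3125]
Step 4: x=[3.7188 4.4200] v=[-0.8438 -0.7227]
Step 5: x=[2.5425 4.3460] v=[-2.3526 -0.1480]
Max displacement = 1.6540

Answer: 1.6540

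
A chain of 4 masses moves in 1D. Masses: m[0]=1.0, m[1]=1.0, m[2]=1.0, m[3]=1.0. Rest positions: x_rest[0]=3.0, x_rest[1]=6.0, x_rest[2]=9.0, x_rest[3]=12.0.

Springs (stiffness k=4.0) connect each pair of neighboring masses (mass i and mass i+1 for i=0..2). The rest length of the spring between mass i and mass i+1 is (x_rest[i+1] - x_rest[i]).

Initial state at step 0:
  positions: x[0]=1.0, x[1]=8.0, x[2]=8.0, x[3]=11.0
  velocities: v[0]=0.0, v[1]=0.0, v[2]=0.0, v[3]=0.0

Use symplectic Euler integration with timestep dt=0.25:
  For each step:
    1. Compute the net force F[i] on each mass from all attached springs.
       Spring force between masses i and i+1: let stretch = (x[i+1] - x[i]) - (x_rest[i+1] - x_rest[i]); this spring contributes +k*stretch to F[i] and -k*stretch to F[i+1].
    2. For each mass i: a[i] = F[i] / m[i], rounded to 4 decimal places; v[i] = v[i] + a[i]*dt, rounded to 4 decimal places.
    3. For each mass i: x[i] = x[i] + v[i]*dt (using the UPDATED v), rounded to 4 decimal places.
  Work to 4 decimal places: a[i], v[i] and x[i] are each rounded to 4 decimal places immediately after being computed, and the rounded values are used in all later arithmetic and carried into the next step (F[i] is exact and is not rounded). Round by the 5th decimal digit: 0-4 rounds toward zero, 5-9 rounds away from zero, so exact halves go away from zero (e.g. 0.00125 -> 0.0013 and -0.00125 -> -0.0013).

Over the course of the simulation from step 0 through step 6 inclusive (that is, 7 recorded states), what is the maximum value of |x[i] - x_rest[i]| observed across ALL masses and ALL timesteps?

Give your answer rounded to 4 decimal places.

Step 0: x=[1.0000 8.0000 8.0000 11.0000] v=[0.0000 0.0000 0.0000 0.0000]
Step 1: x=[2.0000 6.2500 8.7500 11.0000] v=[4.0000 -7.0000 3.0000 0.0000]
Step 2: x=[3.3125 4.0625 9.4375 11.1875] v=[5.2500 -8.7500 2.7500 0.7500]
Step 3: x=[4.0625 3.0313 9.2188 11.6875] v=[3.0000 -4.1250 -0.8750 2.0000]
Step 4: x=[3.8047 3.8047 8.0704 12.3203] v=[-1.0312 3.0937 -4.5938 2.5313]
Step 5: x=[2.7969 5.6446 6.9180 12.6407] v=[-4.0312 7.3594 -4.6096 1.2814]
Step 6: x=[1.7510 7.0909 6.8779 12.2804] v=[-4.1835 5.7851 -0.1603 -1.4413]
Max displacement = 2.9687

Answer: 2.9687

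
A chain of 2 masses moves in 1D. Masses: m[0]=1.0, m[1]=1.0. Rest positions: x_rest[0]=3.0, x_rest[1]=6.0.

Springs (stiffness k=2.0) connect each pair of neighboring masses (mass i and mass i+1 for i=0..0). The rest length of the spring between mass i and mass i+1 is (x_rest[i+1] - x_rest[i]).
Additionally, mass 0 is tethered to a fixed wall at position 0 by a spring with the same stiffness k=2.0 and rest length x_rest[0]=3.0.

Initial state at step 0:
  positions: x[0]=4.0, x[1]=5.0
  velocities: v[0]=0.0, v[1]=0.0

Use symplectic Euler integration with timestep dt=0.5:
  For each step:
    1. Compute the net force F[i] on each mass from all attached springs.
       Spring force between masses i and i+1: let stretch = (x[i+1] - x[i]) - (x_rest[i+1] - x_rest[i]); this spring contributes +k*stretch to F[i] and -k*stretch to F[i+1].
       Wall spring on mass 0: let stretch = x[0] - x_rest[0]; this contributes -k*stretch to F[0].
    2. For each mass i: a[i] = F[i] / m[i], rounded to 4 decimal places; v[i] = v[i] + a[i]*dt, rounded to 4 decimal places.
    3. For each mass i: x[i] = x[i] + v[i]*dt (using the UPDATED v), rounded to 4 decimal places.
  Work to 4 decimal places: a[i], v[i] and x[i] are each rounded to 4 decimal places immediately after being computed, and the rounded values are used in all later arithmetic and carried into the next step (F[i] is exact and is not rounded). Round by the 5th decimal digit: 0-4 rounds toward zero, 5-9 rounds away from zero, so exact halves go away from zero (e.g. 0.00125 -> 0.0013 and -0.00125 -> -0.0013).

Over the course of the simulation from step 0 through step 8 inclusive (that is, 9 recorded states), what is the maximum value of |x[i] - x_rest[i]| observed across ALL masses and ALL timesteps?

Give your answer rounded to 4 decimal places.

Step 0: x=[4.0000 5.0000] v=[0.0000 0.0000]
Step 1: x=[2.5000 6.0000] v=[-3.0000 2.0000]
Step 2: x=[1.5000 6.7500] v=[-2.0000 1.5000]
Step 3: x=[2.3750 6.3750] v=[1.7500 -0.7500]
Step 4: x=[4.0625 5.5000] v=[3.3750 -1.7500]
Step 5: x=[4.4375 5.4063] v=[0.7500 -0.1875]
Step 6: x=[3.0782 6.3282] v=[-2.7187 1.8437]
Step 7: x=[1.8048 7.1251] v=[-2.5469 1.5937]
Step 8: x=[2.2891 6.7618] v=[0.9686 -0.7266]
Max displacement = 1.5000

Answer: 1.5000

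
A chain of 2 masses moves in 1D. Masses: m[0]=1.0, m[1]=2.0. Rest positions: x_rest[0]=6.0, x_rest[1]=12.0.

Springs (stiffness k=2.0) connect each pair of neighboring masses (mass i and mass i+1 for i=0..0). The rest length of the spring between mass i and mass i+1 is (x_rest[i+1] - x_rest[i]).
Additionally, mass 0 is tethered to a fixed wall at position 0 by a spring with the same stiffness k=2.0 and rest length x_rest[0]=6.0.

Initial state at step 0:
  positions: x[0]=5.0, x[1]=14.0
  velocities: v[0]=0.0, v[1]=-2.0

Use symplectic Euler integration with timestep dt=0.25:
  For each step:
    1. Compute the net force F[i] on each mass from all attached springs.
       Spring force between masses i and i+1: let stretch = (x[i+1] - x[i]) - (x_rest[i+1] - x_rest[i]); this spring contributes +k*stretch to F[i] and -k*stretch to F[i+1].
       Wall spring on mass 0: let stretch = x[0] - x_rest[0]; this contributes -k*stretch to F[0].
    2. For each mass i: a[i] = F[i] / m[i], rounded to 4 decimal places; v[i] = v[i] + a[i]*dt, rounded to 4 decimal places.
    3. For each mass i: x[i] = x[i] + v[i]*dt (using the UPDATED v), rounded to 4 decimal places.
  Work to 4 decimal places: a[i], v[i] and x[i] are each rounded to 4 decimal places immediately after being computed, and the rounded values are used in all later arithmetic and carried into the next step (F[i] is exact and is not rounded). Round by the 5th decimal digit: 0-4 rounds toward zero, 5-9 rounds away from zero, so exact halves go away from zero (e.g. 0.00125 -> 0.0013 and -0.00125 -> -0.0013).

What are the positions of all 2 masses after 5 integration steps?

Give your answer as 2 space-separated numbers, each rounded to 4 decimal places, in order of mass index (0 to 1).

Step 0: x=[5.0000 14.0000] v=[0.0000 -2.0000]
Step 1: x=[5.5000 13.3125] v=[2.0000 -2.7500]
Step 2: x=[6.2891 12.5117] v=[3.1563 -3.2031]
Step 3: x=[7.0699 11.6970] v=[3.1231 -3.2588]
Step 4: x=[7.5453 10.9681] v=[1.9017 -2.9156]
Step 5: x=[7.5054 10.4003] v=[-0.1596 -2.2713]

Answer: 7.5054 10.4003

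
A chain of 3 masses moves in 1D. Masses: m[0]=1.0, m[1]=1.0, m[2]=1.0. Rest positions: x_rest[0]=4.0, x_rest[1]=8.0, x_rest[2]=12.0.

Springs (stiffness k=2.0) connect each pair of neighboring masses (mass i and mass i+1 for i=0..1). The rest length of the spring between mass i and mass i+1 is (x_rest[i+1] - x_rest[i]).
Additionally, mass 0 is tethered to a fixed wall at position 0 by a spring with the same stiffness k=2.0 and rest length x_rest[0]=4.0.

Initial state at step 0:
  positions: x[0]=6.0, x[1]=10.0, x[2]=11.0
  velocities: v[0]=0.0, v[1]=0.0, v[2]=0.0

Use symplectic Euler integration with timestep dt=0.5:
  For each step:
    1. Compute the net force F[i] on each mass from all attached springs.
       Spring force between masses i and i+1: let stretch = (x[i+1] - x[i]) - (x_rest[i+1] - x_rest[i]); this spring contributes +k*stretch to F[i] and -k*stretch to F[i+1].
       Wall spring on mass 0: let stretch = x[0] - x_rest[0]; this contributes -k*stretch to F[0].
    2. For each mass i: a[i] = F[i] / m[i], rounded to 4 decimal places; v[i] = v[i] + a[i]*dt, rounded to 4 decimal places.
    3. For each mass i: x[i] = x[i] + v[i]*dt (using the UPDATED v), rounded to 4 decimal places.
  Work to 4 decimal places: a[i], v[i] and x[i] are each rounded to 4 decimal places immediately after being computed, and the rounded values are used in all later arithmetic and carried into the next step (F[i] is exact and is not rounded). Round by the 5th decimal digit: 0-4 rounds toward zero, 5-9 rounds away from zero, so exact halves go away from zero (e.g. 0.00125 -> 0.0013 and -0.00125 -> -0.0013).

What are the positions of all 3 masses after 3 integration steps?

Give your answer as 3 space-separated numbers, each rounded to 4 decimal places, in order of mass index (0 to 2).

Answer: 1.8750 7.3750 14.1250

Derivation:
Step 0: x=[6.0000 10.0000 11.0000] v=[0.0000 0.0000 0.0000]
Step 1: x=[5.0000 8.5000 12.5000] v=[-2.0000 -3.0000 3.0000]
Step 2: x=[3.2500 7.2500 14.0000] v=[-3.5000 -2.5000 3.0000]
Step 3: x=[1.8750 7.3750 14.1250] v=[-2.7500 0.2500 0.2500]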